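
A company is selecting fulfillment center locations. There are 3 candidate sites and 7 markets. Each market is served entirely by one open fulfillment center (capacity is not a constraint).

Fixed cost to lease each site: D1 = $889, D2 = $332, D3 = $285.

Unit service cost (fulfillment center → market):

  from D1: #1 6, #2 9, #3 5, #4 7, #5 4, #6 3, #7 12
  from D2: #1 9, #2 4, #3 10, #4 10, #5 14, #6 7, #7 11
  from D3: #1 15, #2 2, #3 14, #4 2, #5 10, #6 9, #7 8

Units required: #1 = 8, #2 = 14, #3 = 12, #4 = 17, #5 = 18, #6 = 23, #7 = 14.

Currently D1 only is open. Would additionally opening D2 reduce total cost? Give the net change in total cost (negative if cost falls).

Current service cost with {D1}: 662.
Adding D2: each market re-picks its cheapest; new service cost 578, saving 84.
Extra fixed cost: 332. Net change = 332 − 84 = 248.
(Totals: 1551 → 1799.)

No — net change +248 (cost rises by 248).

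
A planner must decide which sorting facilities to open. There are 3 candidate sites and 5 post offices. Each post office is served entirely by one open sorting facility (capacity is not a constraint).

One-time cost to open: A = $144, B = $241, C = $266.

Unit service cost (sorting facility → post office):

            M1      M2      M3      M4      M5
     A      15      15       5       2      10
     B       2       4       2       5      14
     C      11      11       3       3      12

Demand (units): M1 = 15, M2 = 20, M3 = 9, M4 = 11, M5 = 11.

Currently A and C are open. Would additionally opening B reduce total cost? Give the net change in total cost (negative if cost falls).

Current service cost with {A, C}: 544.
Adding B: each post office re-picks its cheapest; new service cost 260, saving 284.
Extra fixed cost: 241. Net change = 241 − 284 = -43.
(Totals: 954 → 911.)

Yes — net change −43 (cost falls by 43).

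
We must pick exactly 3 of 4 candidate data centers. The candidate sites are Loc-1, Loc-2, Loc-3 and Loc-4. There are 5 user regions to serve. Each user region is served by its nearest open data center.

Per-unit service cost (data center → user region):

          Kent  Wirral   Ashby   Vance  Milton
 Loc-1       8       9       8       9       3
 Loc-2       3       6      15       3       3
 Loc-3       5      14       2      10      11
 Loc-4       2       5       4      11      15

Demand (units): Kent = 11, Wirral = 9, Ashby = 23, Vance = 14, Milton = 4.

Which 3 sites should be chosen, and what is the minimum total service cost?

With exactly 3 open, each user region uses its cheapest among the chosen.
{Loc-2, Loc-3, Loc-4}: Kent→Loc-4 2·11=22, Wirral→Loc-4 5·9=45, Ashby→Loc-3 2·23=46, Vance→Loc-2 3·14=42, Milton→Loc-2 3·4=12. Service cost 167.
{Loc-1, Loc-2, Loc-3}: service cost 187
{Loc-1, Loc-2, Loc-4}: service cost 213
Among all 4 size-3 choices, {Loc-2, Loc-3, Loc-4} is lowest.

Choose Loc-2, Loc-3 and Loc-4; total service cost 167.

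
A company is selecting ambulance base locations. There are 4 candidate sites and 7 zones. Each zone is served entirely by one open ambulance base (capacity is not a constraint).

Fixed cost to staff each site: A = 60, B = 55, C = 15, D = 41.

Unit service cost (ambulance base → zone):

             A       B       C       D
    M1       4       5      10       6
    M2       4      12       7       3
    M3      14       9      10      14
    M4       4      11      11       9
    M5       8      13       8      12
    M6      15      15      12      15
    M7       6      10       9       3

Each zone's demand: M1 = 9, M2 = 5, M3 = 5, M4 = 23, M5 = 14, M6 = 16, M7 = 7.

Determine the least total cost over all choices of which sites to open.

Minimum total cost: 619

For any fixed open set, each zone goes to its cheapest open site; total = fixed + service.
{A, C}: M1→A 4·9=36, M2→A 4·5=20, M3→C 10·5=50, M4→A 4·23=92, M5→A 8·14=112, M6→C 12·16=192, M7→A 6·7=42. Service 544; fixed 75; total 619.
{A, C, D}: M1→A 4·9=36, M2→D 3·5=15, M3→C 10·5=50, M4→A 4·23=92, M5→A 8·14=112, M6→C 12·16=192, M7→D 3·7=21. Service 518; fixed 116; total 634.
{A, B, C}: service 539 + fixed 130 = 669
{A, B, C, D}: M1→A 4·9=36, M2→D 3·5=15, M3→B 9·5=45, M4→A 4·23=92, M5→A 8·14=112, M6→C 12·16=192, M7→D 3·7=21. Service 513; fixed 171; total 684.
No other subset beats 619.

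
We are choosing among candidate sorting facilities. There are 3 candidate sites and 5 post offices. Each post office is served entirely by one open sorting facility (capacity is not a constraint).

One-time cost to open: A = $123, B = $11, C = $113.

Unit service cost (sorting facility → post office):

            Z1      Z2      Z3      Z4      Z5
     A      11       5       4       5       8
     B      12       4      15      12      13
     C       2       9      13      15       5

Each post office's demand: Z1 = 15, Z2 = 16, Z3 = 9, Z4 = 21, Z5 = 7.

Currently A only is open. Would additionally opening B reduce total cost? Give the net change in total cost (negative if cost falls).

Current service cost with {A}: 442.
Adding B: each post office re-picks its cheapest; new service cost 426, saving 16.
Extra fixed cost: 11. Net change = 11 − 16 = -5.
(Totals: 565 → 560.)

Yes — net change −5 (cost falls by 5).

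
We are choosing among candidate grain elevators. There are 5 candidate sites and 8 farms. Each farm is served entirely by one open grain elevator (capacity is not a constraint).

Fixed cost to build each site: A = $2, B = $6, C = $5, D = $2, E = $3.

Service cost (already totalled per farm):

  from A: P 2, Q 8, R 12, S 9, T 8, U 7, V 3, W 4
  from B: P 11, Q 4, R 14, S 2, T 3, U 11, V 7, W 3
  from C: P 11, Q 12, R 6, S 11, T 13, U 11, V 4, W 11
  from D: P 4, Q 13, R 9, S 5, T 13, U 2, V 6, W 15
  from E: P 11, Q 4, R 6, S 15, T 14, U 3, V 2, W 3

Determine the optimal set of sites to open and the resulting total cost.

Open A, B and E; minimum total cost 36.

For any fixed open set, each farm goes to its cheapest open site; total = fixed + service.
{A, B, E}: P→A 2, Q→B 4, R→E 6, S→B 2, T→B 3, U→E 3, V→E 2, W→B 3. Service 25; fixed 11; total 36.
{A, B, D, E}: P→A 2, Q→B 4, R→E 6, S→B 2, T→B 3, U→D 2, V→E 2, W→B 3. Service 24; fixed 13; total 37.
{B, D, E}: P→D 4, Q→B 4, R→E 6, S→B 2, T→B 3, U→D 2, V→E 2, W→B 3. Service 26; fixed 11; total 37.
{A, B, C, D, E}: service 24 + fixed 18 = 42
No other subset beats 36.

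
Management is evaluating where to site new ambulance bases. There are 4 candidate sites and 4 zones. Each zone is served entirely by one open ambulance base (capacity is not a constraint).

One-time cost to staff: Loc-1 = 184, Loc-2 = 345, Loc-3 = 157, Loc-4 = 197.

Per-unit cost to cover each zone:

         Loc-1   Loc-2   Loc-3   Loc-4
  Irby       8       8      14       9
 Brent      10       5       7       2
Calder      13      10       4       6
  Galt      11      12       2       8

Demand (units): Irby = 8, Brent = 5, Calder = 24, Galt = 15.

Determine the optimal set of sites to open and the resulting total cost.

For any fixed open set, each zone goes to its cheapest open site; total = fixed + service.
{Loc-3}: Irby→Loc-3 14·8=112, Brent→Loc-3 7·5=35, Calder→Loc-3 4·24=96, Galt→Loc-3 2·15=30. Service 273; fixed 157; total 430.
{Loc-4}: service 346 + fixed 197 = 543
{Loc-3, Loc-4}: service 208 + fixed 354 = 562
{Loc-1, Loc-2, Loc-3, Loc-4}: Irby→Loc-1 8·8=64, Brent→Loc-4 2·5=10, Calder→Loc-3 4·24=96, Galt→Loc-3 2·15=30. Service 200; fixed 883; total 1083.
No other subset beats 430.

Open Loc-3 only; minimum total cost 430.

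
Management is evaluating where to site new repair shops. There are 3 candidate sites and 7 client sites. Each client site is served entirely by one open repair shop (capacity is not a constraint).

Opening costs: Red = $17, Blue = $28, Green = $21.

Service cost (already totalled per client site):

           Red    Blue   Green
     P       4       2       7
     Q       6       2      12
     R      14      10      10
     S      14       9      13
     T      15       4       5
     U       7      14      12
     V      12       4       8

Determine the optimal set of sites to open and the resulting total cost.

Open Blue only; minimum total cost 73.

For any fixed open set, each client site goes to its cheapest open site; total = fixed + service.
{Blue}: P→Blue 2, Q→Blue 2, R→Blue 10, S→Blue 9, T→Blue 4, U→Blue 14, V→Blue 4. Service 45; fixed 28; total 73.
{Red, Blue}: service 38 + fixed 45 = 83
{Green}: service 67 + fixed 21 = 88
{Red, Blue, Green}: service 38 + fixed 66 = 104
No other subset beats 73.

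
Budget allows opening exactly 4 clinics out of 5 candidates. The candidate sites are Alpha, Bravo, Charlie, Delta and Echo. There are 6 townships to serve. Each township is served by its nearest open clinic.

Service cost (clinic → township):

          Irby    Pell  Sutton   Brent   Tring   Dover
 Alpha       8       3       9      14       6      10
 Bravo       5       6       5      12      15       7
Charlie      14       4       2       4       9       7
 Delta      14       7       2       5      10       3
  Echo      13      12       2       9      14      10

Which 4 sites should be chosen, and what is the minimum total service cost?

With exactly 4 open, each township uses its cheapest among the chosen.
{Alpha, Bravo, Charlie, Delta}: Irby→Bravo 5, Pell→Alpha 3, Sutton→Charlie 2, Brent→Charlie 4, Tring→Alpha 6, Dover→Delta 3. Service cost 23.
{Alpha, Bravo, Delta, Echo}: service cost 24
{Alpha, Charlie, Delta, Echo}: service cost 26
Among all 5 size-4 choices, {Alpha, Bravo, Charlie, Delta} is lowest.

Choose Alpha, Bravo, Charlie and Delta; total service cost 23.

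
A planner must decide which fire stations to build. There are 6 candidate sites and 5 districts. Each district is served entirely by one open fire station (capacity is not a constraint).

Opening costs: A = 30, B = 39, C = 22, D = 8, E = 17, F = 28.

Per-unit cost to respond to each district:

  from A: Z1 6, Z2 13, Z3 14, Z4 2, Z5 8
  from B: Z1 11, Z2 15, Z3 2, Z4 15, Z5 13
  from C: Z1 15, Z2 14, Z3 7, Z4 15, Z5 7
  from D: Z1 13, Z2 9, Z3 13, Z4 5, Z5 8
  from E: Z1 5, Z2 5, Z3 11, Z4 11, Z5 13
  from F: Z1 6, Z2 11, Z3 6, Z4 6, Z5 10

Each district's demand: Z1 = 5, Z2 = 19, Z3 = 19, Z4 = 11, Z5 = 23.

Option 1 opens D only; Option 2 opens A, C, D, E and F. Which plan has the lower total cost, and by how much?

Option 2 is cheaper by 208.

Option 1: {D}: Z1→D 13·5=65, Z2→D 9·19=171, Z3→D 13·19=247, Z4→D 5·11=55, Z5→D 8·23=184. Service 722; fixed 8; total 730.
Option 2: {A, C, D, E, F}: Z1→E 5·5=25, Z2→E 5·19=95, Z3→F 6·19=114, Z4→A 2·11=22, Z5→C 7·23=161. Service 417; fixed 105; total 522.
Difference: |730 − 522| = 208.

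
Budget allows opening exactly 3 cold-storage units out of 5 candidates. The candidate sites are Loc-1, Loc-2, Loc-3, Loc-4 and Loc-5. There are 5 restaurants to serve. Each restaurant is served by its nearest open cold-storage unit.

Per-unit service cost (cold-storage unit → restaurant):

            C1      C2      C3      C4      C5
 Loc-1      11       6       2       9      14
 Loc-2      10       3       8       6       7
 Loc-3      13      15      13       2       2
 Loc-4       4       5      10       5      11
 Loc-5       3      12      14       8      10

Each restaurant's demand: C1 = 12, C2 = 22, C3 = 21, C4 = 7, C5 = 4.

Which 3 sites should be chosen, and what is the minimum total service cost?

With exactly 3 open, each restaurant uses its cheapest among the chosen.
{Loc-1, Loc-2, Loc-5}: C1→Loc-5 3·12=36, C2→Loc-2 3·22=66, C3→Loc-1 2·21=42, C4→Loc-2 6·7=42, C5→Loc-2 7·4=28. Service cost 214.
{Loc-1, Loc-2, Loc-4}: service cost 219
{Loc-1, Loc-3, Loc-4}: service cost 222
Among all 10 size-3 choices, {Loc-1, Loc-2, Loc-5} is lowest.

Choose Loc-1, Loc-2 and Loc-5; total service cost 214.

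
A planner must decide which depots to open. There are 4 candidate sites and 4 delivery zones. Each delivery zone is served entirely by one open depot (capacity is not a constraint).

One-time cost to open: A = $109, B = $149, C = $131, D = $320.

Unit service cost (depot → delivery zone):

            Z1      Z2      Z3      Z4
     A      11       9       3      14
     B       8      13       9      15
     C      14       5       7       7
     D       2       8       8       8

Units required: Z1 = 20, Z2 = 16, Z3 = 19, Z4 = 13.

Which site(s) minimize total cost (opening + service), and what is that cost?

For any fixed open set, each delivery zone goes to its cheapest open site; total = fixed + service.
{A, C}: Z1→A 11·20=220, Z2→C 5·16=80, Z3→A 3·19=57, Z4→C 7·13=91. Service 448; fixed 240; total 688.
{A}: service 603 + fixed 109 = 712
{C}: Z1→C 14·20=280, Z2→C 5·16=80, Z3→C 7·19=133, Z4→C 7·13=91. Service 584; fixed 131; total 715.
{A, B, C, D}: service 268 + fixed 709 = 977
No other subset beats 688.

Open A and C; minimum total cost 688.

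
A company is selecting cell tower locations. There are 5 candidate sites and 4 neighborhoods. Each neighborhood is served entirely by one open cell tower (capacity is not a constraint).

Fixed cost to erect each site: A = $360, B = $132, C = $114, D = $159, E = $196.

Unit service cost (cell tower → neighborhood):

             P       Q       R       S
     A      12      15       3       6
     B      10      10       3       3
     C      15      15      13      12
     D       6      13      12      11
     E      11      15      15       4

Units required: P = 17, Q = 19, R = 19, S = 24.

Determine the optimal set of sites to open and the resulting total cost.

For any fixed open set, each neighborhood goes to its cheapest open site; total = fixed + service.
{B}: P→B 10·17=170, Q→B 10·19=190, R→B 3·19=57, S→B 3·24=72. Service 489; fixed 132; total 621.
{B, D}: service 421 + fixed 291 = 712
{B, C}: service 489 + fixed 246 = 735
{A, B, C, D, E}: service 421 + fixed 961 = 1382
No other subset beats 621.

Open B only; minimum total cost 621.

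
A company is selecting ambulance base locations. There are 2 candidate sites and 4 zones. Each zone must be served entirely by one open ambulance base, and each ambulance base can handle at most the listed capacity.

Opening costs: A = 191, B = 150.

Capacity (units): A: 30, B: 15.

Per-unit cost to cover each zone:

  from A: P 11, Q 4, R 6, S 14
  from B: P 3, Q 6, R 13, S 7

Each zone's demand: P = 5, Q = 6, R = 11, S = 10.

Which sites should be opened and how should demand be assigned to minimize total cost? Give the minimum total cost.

Minimum total cost: 516

Open {A, B}: P→B 3·5=15, Q→A 4·6=24, R→A 6·11=66, S→B 7·10=70.
Loads: A carries 17/30, B carries 15/15. Service 175; fixed 341; total 516.
Next best feasible plan costs 556.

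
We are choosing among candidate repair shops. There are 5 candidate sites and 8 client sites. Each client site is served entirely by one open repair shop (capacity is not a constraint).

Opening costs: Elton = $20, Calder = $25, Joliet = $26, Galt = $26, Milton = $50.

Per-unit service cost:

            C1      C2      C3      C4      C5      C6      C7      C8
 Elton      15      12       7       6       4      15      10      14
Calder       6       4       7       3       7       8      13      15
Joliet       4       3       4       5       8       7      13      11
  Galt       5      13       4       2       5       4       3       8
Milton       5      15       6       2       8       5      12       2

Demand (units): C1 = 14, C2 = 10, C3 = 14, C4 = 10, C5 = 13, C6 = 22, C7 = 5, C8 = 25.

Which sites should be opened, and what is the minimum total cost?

Open Joliet, Galt and Milton; minimum total cost 482.

For any fixed open set, each client site goes to its cheapest open site; total = fixed + service.
{Joliet, Galt, Milton}: C1→Joliet 4·14=56, C2→Joliet 3·10=30, C3→Joliet 4·14=56, C4→Galt 2·10=20, C5→Galt 5·13=65, C6→Galt 4·22=88, C7→Galt 3·5=15, C8→Milton 2·25=50. Service 380; fixed 102; total 482.
{Elton, Joliet, Galt, Milton}: service 367 + fixed 122 = 489
{Calder, Galt, Milton}: C1→Galt 5·14=70, C2→Calder 4·10=40, C3→Galt 4·14=56, C4→Galt 2·10=20, C5→Galt 5·13=65, C6→Galt 4·22=88, C7→Galt 3·5=15, C8→Milton 2·25=50. Service 404; fixed 101; total 505.
{Elton, Calder, Joliet, Galt, Milton}: service 367 + fixed 147 = 514
No other subset beats 482.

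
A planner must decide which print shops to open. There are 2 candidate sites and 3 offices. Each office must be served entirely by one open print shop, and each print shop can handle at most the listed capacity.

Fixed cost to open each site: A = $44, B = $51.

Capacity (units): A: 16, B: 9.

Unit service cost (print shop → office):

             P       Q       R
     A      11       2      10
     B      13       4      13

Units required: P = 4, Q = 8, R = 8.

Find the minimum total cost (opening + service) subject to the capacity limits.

Open {A, B}: P→B 13·4=52, Q→A 2·8=16, R→A 10·8=80.
Loads: A carries 16/16, B carries 4/9. Service 148; fixed 95; total 243.
Next best feasible plan costs 251.

Minimum total cost: 243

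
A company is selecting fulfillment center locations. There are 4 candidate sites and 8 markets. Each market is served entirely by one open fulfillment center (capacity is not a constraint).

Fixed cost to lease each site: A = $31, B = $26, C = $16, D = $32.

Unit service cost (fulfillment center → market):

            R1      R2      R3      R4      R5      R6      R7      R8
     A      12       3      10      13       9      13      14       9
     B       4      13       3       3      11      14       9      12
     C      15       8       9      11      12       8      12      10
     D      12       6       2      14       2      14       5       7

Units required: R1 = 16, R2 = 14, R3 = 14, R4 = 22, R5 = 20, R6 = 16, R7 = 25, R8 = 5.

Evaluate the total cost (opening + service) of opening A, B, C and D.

Each market is assigned to its cheapest site among the open ones.
{A, B, C, D}: R1→B 4·16=64, R2→A 3·14=42, R3→D 2·14=28, R4→B 3·22=66, R5→D 2·20=40, R6→C 8·16=128, R7→D 5·25=125, R8→D 7·5=35. Service 528; fixed 105; total 633.

Total cost: 633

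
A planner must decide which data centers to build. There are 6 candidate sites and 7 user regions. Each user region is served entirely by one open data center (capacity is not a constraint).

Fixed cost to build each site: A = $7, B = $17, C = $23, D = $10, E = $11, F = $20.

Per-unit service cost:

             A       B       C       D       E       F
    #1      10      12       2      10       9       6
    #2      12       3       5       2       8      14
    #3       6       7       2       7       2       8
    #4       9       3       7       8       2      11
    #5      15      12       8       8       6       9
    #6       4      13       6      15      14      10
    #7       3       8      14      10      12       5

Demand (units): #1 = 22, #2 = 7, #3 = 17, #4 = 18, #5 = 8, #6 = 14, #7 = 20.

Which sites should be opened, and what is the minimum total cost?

For any fixed open set, each user region goes to its cheapest open site; total = fixed + service.
{A, C, D, E}: #1→C 2·22=44, #2→D 2·7=14, #3→C 2·17=34, #4→E 2·18=36, #5→E 6·8=48, #6→A 4·14=56, #7→A 3·20=60. Service 292; fixed 51; total 343.
{A, C, E}: #1→C 2·22=44, #2→C 5·7=35, #3→C 2·17=34, #4→E 2·18=36, #5→E 6·8=48, #6→A 4·14=56, #7→A 3·20=60. Service 313; fixed 41; total 354.
{A, B, C, E}: service 299 + fixed 58 = 357
{A, B, C, D, E, F}: service 292 + fixed 88 = 380
No other subset beats 343.

Open A, C, D and E; minimum total cost 343.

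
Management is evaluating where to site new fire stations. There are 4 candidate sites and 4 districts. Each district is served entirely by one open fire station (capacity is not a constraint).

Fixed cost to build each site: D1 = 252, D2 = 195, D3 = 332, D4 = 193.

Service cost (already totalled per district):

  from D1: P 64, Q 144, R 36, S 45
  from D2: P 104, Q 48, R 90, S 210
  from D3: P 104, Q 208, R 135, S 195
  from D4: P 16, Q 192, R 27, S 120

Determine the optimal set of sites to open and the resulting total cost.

Open D1 only; minimum total cost 541.

For any fixed open set, each district goes to its cheapest open site; total = fixed + service.
{D1}: P→D1 64, Q→D1 144, R→D1 36, S→D1 45. Service 289; fixed 252; total 541.
{D4}: service 355 + fixed 193 = 548
{D2, D4}: service 211 + fixed 388 = 599
{D1, D2, D3, D4}: P→D4 16, Q→D2 48, R→D4 27, S→D1 45. Service 136; fixed 972; total 1108.
(All 15 nonempty subsets were checked; D1 only is lowest.)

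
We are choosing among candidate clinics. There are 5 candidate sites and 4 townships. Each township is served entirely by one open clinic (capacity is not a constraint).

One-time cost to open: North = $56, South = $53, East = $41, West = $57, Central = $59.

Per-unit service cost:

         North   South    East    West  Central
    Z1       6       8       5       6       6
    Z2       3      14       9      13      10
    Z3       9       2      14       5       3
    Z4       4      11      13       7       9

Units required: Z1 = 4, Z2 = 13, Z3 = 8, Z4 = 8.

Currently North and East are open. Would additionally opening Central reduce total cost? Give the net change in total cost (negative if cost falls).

No — net change +11 (cost rises by 11).

Current service cost with {North, East}: 163.
Adding Central: each township re-picks its cheapest; new service cost 115, saving 48.
Extra fixed cost: 59. Net change = 59 − 48 = 11.
(Totals: 260 → 271.)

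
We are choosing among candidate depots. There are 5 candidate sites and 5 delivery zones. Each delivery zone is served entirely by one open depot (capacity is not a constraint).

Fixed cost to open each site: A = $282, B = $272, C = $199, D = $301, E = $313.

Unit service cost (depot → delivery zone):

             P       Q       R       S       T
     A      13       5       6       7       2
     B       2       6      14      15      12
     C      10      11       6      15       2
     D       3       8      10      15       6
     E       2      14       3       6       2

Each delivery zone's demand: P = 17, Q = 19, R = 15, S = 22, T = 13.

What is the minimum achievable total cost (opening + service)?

For any fixed open set, each delivery zone goes to its cheapest open site; total = fixed + service.
{E}: P→E 2·17=34, Q→E 14·19=266, R→E 3·15=45, S→E 6·22=132, T→E 2·13=26. Service 503; fixed 313; total 816.
{A}: P→A 13·17=221, Q→A 5·19=95, R→A 6·15=90, S→A 7·22=154, T→A 2·13=26. Service 586; fixed 282; total 868.
{A, E}: service 332 + fixed 595 = 927
{A, B, C, D, E}: service 332 + fixed 1367 = 1699
No other subset beats 816.

Minimum total cost: 816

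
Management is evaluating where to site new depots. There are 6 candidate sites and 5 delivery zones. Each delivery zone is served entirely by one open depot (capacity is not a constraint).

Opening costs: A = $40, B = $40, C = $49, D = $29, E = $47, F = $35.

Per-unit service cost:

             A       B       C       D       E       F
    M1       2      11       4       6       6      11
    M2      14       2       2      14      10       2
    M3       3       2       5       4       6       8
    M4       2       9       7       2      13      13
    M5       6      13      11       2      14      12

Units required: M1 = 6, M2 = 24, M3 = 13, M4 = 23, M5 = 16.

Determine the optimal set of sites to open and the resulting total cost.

For any fixed open set, each delivery zone goes to its cheapest open site; total = fixed + service.
{B, D}: M1→D 6·6=36, M2→B 2·24=48, M3→B 2·13=26, M4→D 2·23=46, M5→D 2·16=32. Service 188; fixed 69; total 257.
{A, B, D}: service 164 + fixed 109 = 273
{D, F}: M1→D 6·6=36, M2→F 2·24=48, M3→D 4·13=52, M4→D 2·23=46, M5→D 2·16=32. Service 214; fixed 64; total 278.
{A, B, C, D, E, F}: service 164 + fixed 240 = 404
No other subset beats 257.

Open B and D; minimum total cost 257.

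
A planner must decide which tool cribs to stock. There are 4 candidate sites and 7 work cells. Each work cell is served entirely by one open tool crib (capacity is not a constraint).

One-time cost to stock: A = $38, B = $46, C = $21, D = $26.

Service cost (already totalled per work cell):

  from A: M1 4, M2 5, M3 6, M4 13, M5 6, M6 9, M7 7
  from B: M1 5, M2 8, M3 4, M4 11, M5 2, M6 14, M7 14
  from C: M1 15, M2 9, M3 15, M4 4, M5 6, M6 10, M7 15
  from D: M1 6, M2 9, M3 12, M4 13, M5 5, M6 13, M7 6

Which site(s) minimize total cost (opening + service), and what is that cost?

Open A only; minimum total cost 88.

For any fixed open set, each work cell goes to its cheapest open site; total = fixed + service.
{A}: M1→A 4, M2→A 5, M3→A 6, M4→A 13, M5→A 6, M6→A 9, M7→A 7. Service 50; fixed 38; total 88.
{D}: service 64 + fixed 26 = 90
{C}: service 74 + fixed 21 = 95
{A, B, C, D}: M1→A 4, M2→A 5, M3→B 4, M4→C 4, M5→B 2, M6→A 9, M7→D 6. Service 34; fixed 131; total 165.
No other subset beats 88.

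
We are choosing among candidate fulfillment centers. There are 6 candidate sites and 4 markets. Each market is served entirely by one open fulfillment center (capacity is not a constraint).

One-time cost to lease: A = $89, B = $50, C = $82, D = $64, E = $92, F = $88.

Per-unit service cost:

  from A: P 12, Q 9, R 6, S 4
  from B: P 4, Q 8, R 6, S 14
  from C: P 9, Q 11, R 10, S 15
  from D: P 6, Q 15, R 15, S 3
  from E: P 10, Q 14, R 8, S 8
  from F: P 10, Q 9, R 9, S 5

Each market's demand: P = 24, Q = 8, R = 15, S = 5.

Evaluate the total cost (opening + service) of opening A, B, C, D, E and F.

Each market is assigned to its cheapest site among the open ones.
{A, B, C, D, E, F}: P→B 4·24=96, Q→B 8·8=64, R→A 6·15=90, S→D 3·5=15. Service 265; fixed 465; total 730.

Total cost: 730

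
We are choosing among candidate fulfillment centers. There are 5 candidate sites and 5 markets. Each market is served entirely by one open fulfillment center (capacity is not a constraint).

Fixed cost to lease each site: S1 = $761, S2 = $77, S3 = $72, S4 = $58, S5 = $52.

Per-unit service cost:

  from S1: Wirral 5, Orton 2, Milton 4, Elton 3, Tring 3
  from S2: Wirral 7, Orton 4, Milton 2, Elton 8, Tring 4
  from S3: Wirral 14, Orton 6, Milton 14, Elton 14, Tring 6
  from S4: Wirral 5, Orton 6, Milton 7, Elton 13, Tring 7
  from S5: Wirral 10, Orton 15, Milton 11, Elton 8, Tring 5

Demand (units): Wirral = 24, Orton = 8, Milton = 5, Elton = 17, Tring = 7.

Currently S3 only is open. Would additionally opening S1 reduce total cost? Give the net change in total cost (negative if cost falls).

Current service cost with {S3}: 734.
Adding S1: each market re-picks its cheapest; new service cost 228, saving 506.
Extra fixed cost: 761. Net change = 761 − 506 = 255.
(Totals: 806 → 1061.)

No — net change +255 (cost rises by 255).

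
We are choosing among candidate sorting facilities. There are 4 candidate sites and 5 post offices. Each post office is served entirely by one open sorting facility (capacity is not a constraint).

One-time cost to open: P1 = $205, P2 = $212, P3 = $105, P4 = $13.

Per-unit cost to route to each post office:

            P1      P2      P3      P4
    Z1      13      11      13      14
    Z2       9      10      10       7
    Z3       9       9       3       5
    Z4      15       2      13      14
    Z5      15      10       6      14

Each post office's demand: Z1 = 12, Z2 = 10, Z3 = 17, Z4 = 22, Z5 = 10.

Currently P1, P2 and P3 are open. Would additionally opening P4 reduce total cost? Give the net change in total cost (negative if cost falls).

Yes — net change −7 (cost falls by 7).

Current service cost with {P1, P2, P3}: 377.
Adding P4: each post office re-picks its cheapest; new service cost 357, saving 20.
Extra fixed cost: 13. Net change = 13 − 20 = -7.
(Totals: 899 → 892.)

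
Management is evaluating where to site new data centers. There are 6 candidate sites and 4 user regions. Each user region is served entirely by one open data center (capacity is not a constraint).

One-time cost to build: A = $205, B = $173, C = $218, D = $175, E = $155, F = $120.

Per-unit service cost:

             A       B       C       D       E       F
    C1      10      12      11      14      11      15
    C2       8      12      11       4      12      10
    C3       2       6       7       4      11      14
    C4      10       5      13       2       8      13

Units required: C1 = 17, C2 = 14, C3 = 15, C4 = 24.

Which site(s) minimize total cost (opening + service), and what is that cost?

Open D only; minimum total cost 577.

For any fixed open set, each user region goes to its cheapest open site; total = fixed + service.
{D}: C1→D 14·17=238, C2→D 4·14=56, C3→D 4·15=60, C4→D 2·24=48. Service 402; fixed 175; total 577.
{D, E}: service 351 + fixed 330 = 681
{A, D}: service 304 + fixed 380 = 684
{A, B, C, D, E, F}: service 304 + fixed 1046 = 1350
No other subset beats 577.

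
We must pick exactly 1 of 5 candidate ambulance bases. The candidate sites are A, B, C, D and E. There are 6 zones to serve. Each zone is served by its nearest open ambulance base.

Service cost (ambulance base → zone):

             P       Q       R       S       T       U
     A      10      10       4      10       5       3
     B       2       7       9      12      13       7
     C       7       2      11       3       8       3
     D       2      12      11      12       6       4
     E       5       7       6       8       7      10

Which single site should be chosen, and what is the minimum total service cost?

Choose C only; total service cost 34.

With exactly 1 open, each zone uses its cheapest among the chosen.
{C}: P→C 7, Q→C 2, R→C 11, S→C 3, T→C 8, U→C 3. Service cost 34.
{A}: service cost 42
{E}: service cost 43
Among all 5 size-1 choices, {C} is lowest.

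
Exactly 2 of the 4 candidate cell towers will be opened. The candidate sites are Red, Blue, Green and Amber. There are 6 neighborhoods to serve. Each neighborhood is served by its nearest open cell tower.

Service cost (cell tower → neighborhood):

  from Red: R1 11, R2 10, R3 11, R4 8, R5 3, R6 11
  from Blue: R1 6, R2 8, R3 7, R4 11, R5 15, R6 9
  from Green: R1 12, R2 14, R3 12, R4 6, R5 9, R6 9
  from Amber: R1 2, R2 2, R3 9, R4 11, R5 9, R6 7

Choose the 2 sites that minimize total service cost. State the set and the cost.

Choose Red and Amber; total service cost 31.

With exactly 2 open, each neighborhood uses its cheapest among the chosen.
{Red, Amber}: R1→Amber 2, R2→Amber 2, R3→Amber 9, R4→Red 8, R5→Red 3, R6→Amber 7. Service cost 31.
{Green, Amber}: service cost 35
{Blue, Amber}: service cost 38
Among all 6 size-2 choices, {Red, Amber} is lowest.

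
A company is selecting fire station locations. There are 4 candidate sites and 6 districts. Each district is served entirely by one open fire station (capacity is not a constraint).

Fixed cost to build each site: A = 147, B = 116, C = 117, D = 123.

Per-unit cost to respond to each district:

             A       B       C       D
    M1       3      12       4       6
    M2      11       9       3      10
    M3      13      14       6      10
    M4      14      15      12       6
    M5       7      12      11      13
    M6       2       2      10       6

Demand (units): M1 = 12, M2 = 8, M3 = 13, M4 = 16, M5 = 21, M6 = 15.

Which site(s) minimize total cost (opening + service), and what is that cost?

Open A and C; minimum total cost 771.

For any fixed open set, each district goes to its cheapest open site; total = fixed + service.
{A, C}: M1→A 3·12=36, M2→C 3·8=24, M3→C 6·13=78, M4→C 12·16=192, M5→A 7·21=147, M6→A 2·15=30. Service 507; fixed 264; total 771.
{A, D}: M1→A 3·12=36, M2→D 10·8=80, M3→D 10·13=130, M4→D 6·16=96, M5→A 7·21=147, M6→A 2·15=30. Service 519; fixed 270; total 789.
{A, C, D}: service 411 + fixed 387 = 798
{A, B, C, D}: M1→A 3·12=36, M2→C 3·8=24, M3→C 6·13=78, M4→D 6·16=96, M5→A 7·21=147, M6→A 2·15=30. Service 411; fixed 503; total 914.
No other subset beats 771.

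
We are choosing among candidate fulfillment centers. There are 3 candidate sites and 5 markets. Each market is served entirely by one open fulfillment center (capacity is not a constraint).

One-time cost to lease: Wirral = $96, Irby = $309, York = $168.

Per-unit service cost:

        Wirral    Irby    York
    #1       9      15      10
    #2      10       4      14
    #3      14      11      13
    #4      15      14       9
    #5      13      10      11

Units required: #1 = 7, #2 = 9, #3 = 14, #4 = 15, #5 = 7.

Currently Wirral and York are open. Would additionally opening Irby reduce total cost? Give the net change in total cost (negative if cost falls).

No — net change +220 (cost rises by 220).

Current service cost with {Wirral, York}: 547.
Adding Irby: each market re-picks its cheapest; new service cost 458, saving 89.
Extra fixed cost: 309. Net change = 309 − 89 = 220.
(Totals: 811 → 1031.)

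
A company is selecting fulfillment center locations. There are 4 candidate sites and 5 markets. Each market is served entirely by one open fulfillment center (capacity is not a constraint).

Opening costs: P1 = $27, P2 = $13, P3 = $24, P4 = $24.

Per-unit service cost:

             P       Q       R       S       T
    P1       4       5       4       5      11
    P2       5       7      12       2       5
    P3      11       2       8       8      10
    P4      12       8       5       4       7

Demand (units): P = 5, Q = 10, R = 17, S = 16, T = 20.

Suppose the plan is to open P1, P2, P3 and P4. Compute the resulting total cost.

Each market is assigned to its cheapest site among the open ones.
{P1, P2, P3, P4}: P→P1 4·5=20, Q→P3 2·10=20, R→P1 4·17=68, S→P2 2·16=32, T→P2 5·20=100. Service 240; fixed 88; total 328.

Total cost: 328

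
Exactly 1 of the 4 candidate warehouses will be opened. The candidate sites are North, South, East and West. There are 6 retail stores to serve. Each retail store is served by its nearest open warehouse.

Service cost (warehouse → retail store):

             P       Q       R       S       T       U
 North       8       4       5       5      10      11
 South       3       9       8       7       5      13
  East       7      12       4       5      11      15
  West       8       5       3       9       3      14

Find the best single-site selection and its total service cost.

Choose West only; total service cost 42.

With exactly 1 open, each retail store uses its cheapest among the chosen.
{West}: P→West 8, Q→West 5, R→West 3, S→West 9, T→West 3, U→West 14. Service cost 42.
{North}: service cost 43
{South}: service cost 45
Among all 4 size-1 choices, {West} is lowest.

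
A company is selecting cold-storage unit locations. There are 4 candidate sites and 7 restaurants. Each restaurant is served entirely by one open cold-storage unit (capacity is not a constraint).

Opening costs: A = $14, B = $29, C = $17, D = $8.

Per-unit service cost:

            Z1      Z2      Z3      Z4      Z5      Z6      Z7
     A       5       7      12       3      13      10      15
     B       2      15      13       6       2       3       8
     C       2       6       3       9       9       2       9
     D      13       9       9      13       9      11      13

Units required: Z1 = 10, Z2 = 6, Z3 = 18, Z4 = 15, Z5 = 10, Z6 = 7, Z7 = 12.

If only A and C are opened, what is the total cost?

Total cost: 398

Each restaurant is assigned to its cheapest site among the open ones.
{A, C}: Z1→C 2·10=20, Z2→C 6·6=36, Z3→C 3·18=54, Z4→A 3·15=45, Z5→C 9·10=90, Z6→C 2·7=14, Z7→C 9·12=108. Service 367; fixed 31; total 398.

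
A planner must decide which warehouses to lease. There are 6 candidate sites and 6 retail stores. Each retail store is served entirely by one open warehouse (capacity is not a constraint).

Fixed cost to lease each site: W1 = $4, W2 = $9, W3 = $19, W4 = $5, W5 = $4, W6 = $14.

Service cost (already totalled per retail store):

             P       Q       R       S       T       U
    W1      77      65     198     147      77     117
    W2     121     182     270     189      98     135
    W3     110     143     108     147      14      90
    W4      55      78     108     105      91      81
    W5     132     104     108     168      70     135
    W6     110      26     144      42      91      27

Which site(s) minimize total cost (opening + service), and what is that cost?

For any fixed open set, each retail store goes to its cheapest open site; total = fixed + service.
{W3, W4, W6}: P→W4 55, Q→W6 26, R→W3 108, S→W6 42, T→W3 14, U→W6 27. Service 272; fixed 38; total 310.
{W1, W3, W4, W6}: P→W4 55, Q→W6 26, R→W3 108, S→W6 42, T→W3 14, U→W6 27. Service 272; fixed 42; total 314.
{W3, W4, W5, W6}: P→W4 55, Q→W6 26, R→W3 108, S→W6 42, T→W3 14, U→W6 27. Service 272; fixed 42; total 314.
{W1, W2, W3, W4, W5, W6}: P→W4 55, Q→W6 26, R→W3 108, S→W6 42, T→W3 14, U→W6 27. Service 272; fixed 55; total 327.
No other subset beats 310.

Open W3, W4 and W6; minimum total cost 310.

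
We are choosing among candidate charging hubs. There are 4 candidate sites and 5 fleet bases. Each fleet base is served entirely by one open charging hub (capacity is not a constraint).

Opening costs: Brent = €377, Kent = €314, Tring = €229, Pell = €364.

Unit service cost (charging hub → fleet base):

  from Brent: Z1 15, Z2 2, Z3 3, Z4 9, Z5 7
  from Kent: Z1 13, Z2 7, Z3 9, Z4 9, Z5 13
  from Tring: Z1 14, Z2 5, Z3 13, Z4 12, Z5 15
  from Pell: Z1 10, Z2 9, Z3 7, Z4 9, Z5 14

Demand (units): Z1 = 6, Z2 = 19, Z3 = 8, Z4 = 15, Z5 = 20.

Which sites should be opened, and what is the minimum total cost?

For any fixed open set, each fleet base goes to its cheapest open site; total = fixed + service.
{Brent}: Z1→Brent 15·6=90, Z2→Brent 2·19=38, Z3→Brent 3·8=24, Z4→Brent 9·15=135, Z5→Brent 7·20=140. Service 427; fixed 377; total 804.
{Kent}: service 678 + fixed 314 = 992
{Tring}: service 763 + fixed 229 = 992
{Brent, Kent, Tring, Pell}: Z1→Pell 10·6=60, Z2→Brent 2·19=38, Z3→Brent 3·8=24, Z4→Brent 9·15=135, Z5→Brent 7·20=140. Service 397; fixed 1284; total 1681.
No other subset beats 804.

Open Brent only; minimum total cost 804.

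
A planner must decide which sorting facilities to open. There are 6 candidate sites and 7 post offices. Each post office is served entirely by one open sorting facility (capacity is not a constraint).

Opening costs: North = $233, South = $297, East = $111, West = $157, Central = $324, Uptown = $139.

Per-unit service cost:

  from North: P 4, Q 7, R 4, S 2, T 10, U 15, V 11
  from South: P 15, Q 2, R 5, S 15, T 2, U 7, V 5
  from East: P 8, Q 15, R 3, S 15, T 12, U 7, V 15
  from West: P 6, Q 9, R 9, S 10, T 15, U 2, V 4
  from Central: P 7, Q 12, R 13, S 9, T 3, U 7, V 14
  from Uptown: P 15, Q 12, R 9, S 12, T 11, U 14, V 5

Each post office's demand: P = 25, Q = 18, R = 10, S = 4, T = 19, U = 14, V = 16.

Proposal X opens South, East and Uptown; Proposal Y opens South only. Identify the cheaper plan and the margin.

Proposal X: {South, East, Uptown}: P→East 8·25=200, Q→South 2·18=36, R→East 3·10=30, S→Uptown 12·4=48, T→South 2·19=38, U→South 7·14=98, V→South 5·16=80. Service 530; fixed 547; total 1077.
Proposal Y: {South}: P→South 15·25=375, Q→South 2·18=36, R→South 5·10=50, S→South 15·4=60, T→South 2·19=38, U→South 7·14=98, V→South 5·16=80. Service 737; fixed 297; total 1034.
Difference: |1077 − 1034| = 43.

Proposal Y is cheaper by 43.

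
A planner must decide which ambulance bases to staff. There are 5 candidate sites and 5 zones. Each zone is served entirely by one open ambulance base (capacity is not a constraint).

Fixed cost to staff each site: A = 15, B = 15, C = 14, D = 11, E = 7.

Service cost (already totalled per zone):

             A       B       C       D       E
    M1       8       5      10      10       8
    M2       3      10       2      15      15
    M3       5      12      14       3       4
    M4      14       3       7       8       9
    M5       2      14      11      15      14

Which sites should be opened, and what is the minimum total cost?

Open A only; minimum total cost 47.

For any fixed open set, each zone goes to its cheapest open site; total = fixed + service.
{A}: M1→A 8, M2→A 3, M3→A 5, M4→A 14, M5→A 2. Service 32; fixed 15; total 47.
{A, B}: service 18 + fixed 30 = 48
{A, E}: M1→A 8, M2→A 3, M3→E 4, M4→E 9, M5→A 2. Service 26; fixed 22; total 48.
{A, B, C, D, E}: service 15 + fixed 62 = 77
No other subset beats 47.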